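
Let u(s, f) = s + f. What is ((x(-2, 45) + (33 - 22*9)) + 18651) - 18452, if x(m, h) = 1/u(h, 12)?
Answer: 1939/57 ≈ 34.018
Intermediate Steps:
u(s, f) = f + s
x(m, h) = 1/(12 + h)
((x(-2, 45) + (33 - 22*9)) + 18651) - 18452 = ((1/(12 + 45) + (33 - 22*9)) + 18651) - 18452 = ((1/57 + (33 - 198)) + 18651) - 18452 = ((1/57 - 165) + 18651) - 18452 = (-9404/57 + 18651) - 18452 = 1053703/57 - 18452 = 1939/57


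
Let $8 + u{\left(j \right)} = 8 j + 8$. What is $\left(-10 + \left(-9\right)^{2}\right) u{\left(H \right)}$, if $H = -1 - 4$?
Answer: $-2840$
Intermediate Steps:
$H = -5$
$u{\left(j \right)} = 8 j$ ($u{\left(j \right)} = -8 + \left(8 j + 8\right) = -8 + \left(8 + 8 j\right) = 8 j$)
$\left(-10 + \left(-9\right)^{2}\right) u{\left(H \right)} = \left(-10 + \left(-9\right)^{2}\right) 8 \left(-5\right) = \left(-10 + 81\right) \left(-40\right) = 71 \left(-40\right) = -2840$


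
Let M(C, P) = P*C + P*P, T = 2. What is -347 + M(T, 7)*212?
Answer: 13009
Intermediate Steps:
M(C, P) = P² + C*P (M(C, P) = C*P + P² = P² + C*P)
-347 + M(T, 7)*212 = -347 + (7*(2 + 7))*212 = -347 + (7*9)*212 = -347 + 63*212 = -347 + 13356 = 13009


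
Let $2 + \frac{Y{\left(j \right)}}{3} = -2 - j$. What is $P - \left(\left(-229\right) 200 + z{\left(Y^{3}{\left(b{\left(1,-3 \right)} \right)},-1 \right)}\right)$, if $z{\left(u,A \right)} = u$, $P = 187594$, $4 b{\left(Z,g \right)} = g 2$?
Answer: $\frac{1870527}{8} \approx 2.3382 \cdot 10^{5}$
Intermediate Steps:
$b{\left(Z,g \right)} = \frac{g}{2}$ ($b{\left(Z,g \right)} = \frac{g 2}{4} = \frac{2 g}{4} = \frac{g}{2}$)
$Y{\left(j \right)} = -12 - 3 j$ ($Y{\left(j \right)} = -6 + 3 \left(-2 - j\right) = -6 - \left(6 + 3 j\right) = -12 - 3 j$)
$P - \left(\left(-229\right) 200 + z{\left(Y^{3}{\left(b{\left(1,-3 \right)} \right)},-1 \right)}\right) = 187594 - \left(\left(-229\right) 200 + \left(-12 - 3 \cdot \frac{1}{2} \left(-3\right)\right)^{3}\right) = 187594 - \left(-45800 + \left(-12 - - \frac{9}{2}\right)^{3}\right) = 187594 - \left(-45800 + \left(-12 + \frac{9}{2}\right)^{3}\right) = 187594 - \left(-45800 + \left(- \frac{15}{2}\right)^{3}\right) = 187594 - \left(-45800 - \frac{3375}{8}\right) = 187594 - - \frac{369775}{8} = 187594 + \frac{369775}{8} = \frac{1870527}{8}$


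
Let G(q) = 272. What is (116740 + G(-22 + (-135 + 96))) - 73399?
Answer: 43613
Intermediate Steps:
(116740 + G(-22 + (-135 + 96))) - 73399 = (116740 + 272) - 73399 = 117012 - 73399 = 43613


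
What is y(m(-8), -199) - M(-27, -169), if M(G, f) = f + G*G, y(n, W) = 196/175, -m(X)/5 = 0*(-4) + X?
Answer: -13972/25 ≈ -558.88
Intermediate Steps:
m(X) = -5*X (m(X) = -5*(0*(-4) + X) = -5*(0 + X) = -5*X)
y(n, W) = 28/25 (y(n, W) = 196*(1/175) = 28/25)
M(G, f) = f + G²
y(m(-8), -199) - M(-27, -169) = 28/25 - (-169 + (-27)²) = 28/25 - (-169 + 729) = 28/25 - 1*560 = 28/25 - 560 = -13972/25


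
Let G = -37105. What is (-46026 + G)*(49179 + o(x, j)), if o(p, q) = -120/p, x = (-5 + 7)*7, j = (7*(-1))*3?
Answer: -28613108283/7 ≈ -4.0876e+9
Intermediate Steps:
j = -21 (j = -7*3 = -21)
x = 14 (x = 2*7 = 14)
(-46026 + G)*(49179 + o(x, j)) = (-46026 - 37105)*(49179 - 120/14) = -83131*(49179 - 120*1/14) = -83131*(49179 - 60/7) = -83131*344193/7 = -28613108283/7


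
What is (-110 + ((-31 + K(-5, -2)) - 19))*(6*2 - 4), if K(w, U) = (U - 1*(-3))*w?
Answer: -1320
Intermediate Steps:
K(w, U) = w*(3 + U) (K(w, U) = (U + 3)*w = (3 + U)*w = w*(3 + U))
(-110 + ((-31 + K(-5, -2)) - 19))*(6*2 - 4) = (-110 + ((-31 - 5*(3 - 2)) - 19))*(6*2 - 4) = (-110 + ((-31 - 5*1) - 19))*(12 - 4) = (-110 + ((-31 - 5) - 19))*8 = (-110 + (-36 - 19))*8 = (-110 - 55)*8 = -165*8 = -1320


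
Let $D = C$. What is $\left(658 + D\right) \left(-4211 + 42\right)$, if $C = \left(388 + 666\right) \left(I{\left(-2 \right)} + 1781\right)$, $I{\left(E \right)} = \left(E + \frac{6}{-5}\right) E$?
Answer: $- \frac{39284020072}{5} \approx -7.8568 \cdot 10^{9}$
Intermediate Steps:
$I{\left(E \right)} = E \left(- \frac{6}{5} + E\right)$ ($I{\left(E \right)} = \left(E + 6 \left(- \frac{1}{5}\right)\right) E = \left(E - \frac{6}{5}\right) E = \left(- \frac{6}{5} + E\right) E = E \left(- \frac{6}{5} + E\right)$)
$C = \frac{9419598}{5}$ ($C = \left(388 + 666\right) \left(\frac{1}{5} \left(-2\right) \left(-6 + 5 \left(-2\right)\right) + 1781\right) = 1054 \left(\frac{1}{5} \left(-2\right) \left(-6 - 10\right) + 1781\right) = 1054 \left(\frac{1}{5} \left(-2\right) \left(-16\right) + 1781\right) = 1054 \left(\frac{32}{5} + 1781\right) = 1054 \cdot \frac{8937}{5} = \frac{9419598}{5} \approx 1.8839 \cdot 10^{6}$)
$D = \frac{9419598}{5} \approx 1.8839 \cdot 10^{6}$
$\left(658 + D\right) \left(-4211 + 42\right) = \left(658 + \frac{9419598}{5}\right) \left(-4211 + 42\right) = \frac{9422888}{5} \left(-4169\right) = - \frac{39284020072}{5}$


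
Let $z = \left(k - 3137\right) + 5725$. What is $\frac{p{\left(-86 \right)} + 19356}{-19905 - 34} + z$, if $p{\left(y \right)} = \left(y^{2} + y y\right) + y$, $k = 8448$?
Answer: $\frac{220012742}{19939} \approx 11034.0$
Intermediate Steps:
$p{\left(y \right)} = y + 2 y^{2}$ ($p{\left(y \right)} = \left(y^{2} + y^{2}\right) + y = 2 y^{2} + y = y + 2 y^{2}$)
$z = 11036$ ($z = \left(8448 - 3137\right) + 5725 = 5311 + 5725 = 11036$)
$\frac{p{\left(-86 \right)} + 19356}{-19905 - 34} + z = \frac{- 86 \left(1 + 2 \left(-86\right)\right) + 19356}{-19905 - 34} + 11036 = \frac{- 86 \left(1 - 172\right) + 19356}{-19939} + 11036 = \left(\left(-86\right) \left(-171\right) + 19356\right) \left(- \frac{1}{19939}\right) + 11036 = \left(14706 + 19356\right) \left(- \frac{1}{19939}\right) + 11036 = 34062 \left(- \frac{1}{19939}\right) + 11036 = - \frac{34062}{19939} + 11036 = \frac{220012742}{19939}$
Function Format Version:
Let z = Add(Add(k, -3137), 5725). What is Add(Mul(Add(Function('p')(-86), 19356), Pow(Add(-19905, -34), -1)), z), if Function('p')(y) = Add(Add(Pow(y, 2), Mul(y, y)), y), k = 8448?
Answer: Rational(220012742, 19939) ≈ 11034.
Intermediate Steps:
Function('p')(y) = Add(y, Mul(2, Pow(y, 2))) (Function('p')(y) = Add(Add(Pow(y, 2), Pow(y, 2)), y) = Add(Mul(2, Pow(y, 2)), y) = Add(y, Mul(2, Pow(y, 2))))
z = 11036 (z = Add(Add(8448, -3137), 5725) = Add(5311, 5725) = 11036)
Add(Mul(Add(Function('p')(-86), 19356), Pow(Add(-19905, -34), -1)), z) = Add(Mul(Add(Mul(-86, Add(1, Mul(2, -86))), 19356), Pow(Add(-19905, -34), -1)), 11036) = Add(Mul(Add(Mul(-86, Add(1, -172)), 19356), Pow(-19939, -1)), 11036) = Add(Mul(Add(Mul(-86, -171), 19356), Rational(-1, 19939)), 11036) = Add(Mul(Add(14706, 19356), Rational(-1, 19939)), 11036) = Add(Mul(34062, Rational(-1, 19939)), 11036) = Add(Rational(-34062, 19939), 11036) = Rational(220012742, 19939)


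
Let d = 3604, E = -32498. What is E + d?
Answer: -28894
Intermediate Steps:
E + d = -32498 + 3604 = -28894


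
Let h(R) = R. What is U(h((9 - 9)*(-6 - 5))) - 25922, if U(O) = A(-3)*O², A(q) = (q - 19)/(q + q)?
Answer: -25922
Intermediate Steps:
A(q) = (-19 + q)/(2*q) (A(q) = (-19 + q)/((2*q)) = (-19 + q)*(1/(2*q)) = (-19 + q)/(2*q))
U(O) = 11*O²/3 (U(O) = ((½)*(-19 - 3)/(-3))*O² = ((½)*(-⅓)*(-22))*O² = 11*O²/3)
U(h((9 - 9)*(-6 - 5))) - 25922 = 11*((9 - 9)*(-6 - 5))²/3 - 25922 = 11*(0*(-11))²/3 - 25922 = (11/3)*0² - 25922 = (11/3)*0 - 25922 = 0 - 25922 = -25922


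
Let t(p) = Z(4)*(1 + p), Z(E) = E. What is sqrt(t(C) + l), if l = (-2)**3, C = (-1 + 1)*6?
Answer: 2*I ≈ 2.0*I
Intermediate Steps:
C = 0 (C = 0*6 = 0)
t(p) = 4 + 4*p (t(p) = 4*(1 + p) = 4 + 4*p)
l = -8
sqrt(t(C) + l) = sqrt((4 + 4*0) - 8) = sqrt((4 + 0) - 8) = sqrt(4 - 8) = sqrt(-4) = 2*I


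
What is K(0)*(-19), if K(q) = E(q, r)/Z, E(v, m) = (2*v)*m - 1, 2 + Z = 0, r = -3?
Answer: -19/2 ≈ -9.5000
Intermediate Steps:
Z = -2 (Z = -2 + 0 = -2)
E(v, m) = -1 + 2*m*v (E(v, m) = 2*m*v - 1 = -1 + 2*m*v)
K(q) = 1/2 + 3*q (K(q) = (-1 + 2*(-3)*q)/(-2) = (-1 - 6*q)*(-1/2) = 1/2 + 3*q)
K(0)*(-19) = (1/2 + 3*0)*(-19) = (1/2 + 0)*(-19) = (1/2)*(-19) = -19/2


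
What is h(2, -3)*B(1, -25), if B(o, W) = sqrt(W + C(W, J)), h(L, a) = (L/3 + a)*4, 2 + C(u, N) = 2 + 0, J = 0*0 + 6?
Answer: -140*I/3 ≈ -46.667*I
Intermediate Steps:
J = 6 (J = 0 + 6 = 6)
C(u, N) = 0 (C(u, N) = -2 + (2 + 0) = -2 + 2 = 0)
h(L, a) = 4*a + 4*L/3 (h(L, a) = (L*(1/3) + a)*4 = (L/3 + a)*4 = (a + L/3)*4 = 4*a + 4*L/3)
B(o, W) = sqrt(W) (B(o, W) = sqrt(W + 0) = sqrt(W))
h(2, -3)*B(1, -25) = (4*(-3) + (4/3)*2)*sqrt(-25) = (-12 + 8/3)*(5*I) = -140*I/3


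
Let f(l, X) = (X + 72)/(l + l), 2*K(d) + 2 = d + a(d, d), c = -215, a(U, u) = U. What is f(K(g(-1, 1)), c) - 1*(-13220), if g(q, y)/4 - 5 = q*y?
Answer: 396457/30 ≈ 13215.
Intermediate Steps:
g(q, y) = 20 + 4*q*y (g(q, y) = 20 + 4*(q*y) = 20 + 4*q*y)
K(d) = -1 + d (K(d) = -1 + (d + d)/2 = -1 + (2*d)/2 = -1 + d)
f(l, X) = (72 + X)/(2*l) (f(l, X) = (72 + X)/((2*l)) = (72 + X)*(1/(2*l)) = (72 + X)/(2*l))
f(K(g(-1, 1)), c) - 1*(-13220) = (72 - 215)/(2*(-1 + (20 + 4*(-1)*1))) - 1*(-13220) = (½)*(-143)/(-1 + (20 - 4)) + 13220 = (½)*(-143)/(-1 + 16) + 13220 = (½)*(-143)/15 + 13220 = (½)*(1/15)*(-143) + 13220 = -143/30 + 13220 = 396457/30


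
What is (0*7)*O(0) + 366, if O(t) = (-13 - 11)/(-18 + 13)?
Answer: 366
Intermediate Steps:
O(t) = 24/5 (O(t) = -24/(-5) = -24*(-1/5) = 24/5)
(0*7)*O(0) + 366 = (0*7)*(24/5) + 366 = 0*(24/5) + 366 = 0 + 366 = 366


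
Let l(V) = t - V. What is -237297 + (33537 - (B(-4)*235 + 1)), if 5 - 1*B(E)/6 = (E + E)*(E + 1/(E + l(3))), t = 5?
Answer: -160051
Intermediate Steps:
l(V) = 5 - V
B(E) = 30 - 12*E*(E + 1/(2 + E)) (B(E) = 30 - 6*(E + E)*(E + 1/(E + (5 - 1*3))) = 30 - 6*2*E*(E + 1/(E + (5 - 3))) = 30 - 6*2*E*(E + 1/(E + 2)) = 30 - 6*2*E*(E + 1/(2 + E)) = 30 - 12*E*(E + 1/(2 + E)))
-237297 + (33537 - (B(-4)*235 + 1)) = -237297 + (33537 - ((6*(10 - 4*(-4)² - 2*(-4)³ + 3*(-4))/(2 - 4))*235 + 1)) = -237297 + (33537 - ((6*(10 - 4*16 - 2*(-64) - 12)/(-2))*235 + 1)) = -237297 + (33537 - ((6*(-½)*(10 - 64 + 128 - 12))*235 + 1)) = -237297 + (33537 - ((6*(-½)*62)*235 + 1)) = -237297 + (33537 - (-186*235 + 1)) = -237297 + (33537 - (-43710 + 1)) = -237297 + (33537 - 1*(-43709)) = -237297 + (33537 + 43709) = -237297 + 77246 = -160051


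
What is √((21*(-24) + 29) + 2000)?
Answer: 5*√61 ≈ 39.051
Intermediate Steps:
√((21*(-24) + 29) + 2000) = √((-504 + 29) + 2000) = √(-475 + 2000) = √1525 = 5*√61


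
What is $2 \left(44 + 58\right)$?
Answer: $204$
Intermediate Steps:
$2 \left(44 + 58\right) = 2 \cdot 102 = 204$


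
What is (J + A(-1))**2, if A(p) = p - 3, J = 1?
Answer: 9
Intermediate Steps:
A(p) = -3 + p
(J + A(-1))**2 = (1 + (-3 - 1))**2 = (1 - 4)**2 = (-3)**2 = 9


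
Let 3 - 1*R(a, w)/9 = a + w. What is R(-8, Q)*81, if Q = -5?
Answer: 11664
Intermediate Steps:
R(a, w) = 27 - 9*a - 9*w (R(a, w) = 27 - 9*(a + w) = 27 + (-9*a - 9*w) = 27 - 9*a - 9*w)
R(-8, Q)*81 = (27 - 9*(-8) - 9*(-5))*81 = (27 + 72 + 45)*81 = 144*81 = 11664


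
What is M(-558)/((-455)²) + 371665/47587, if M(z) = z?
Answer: 76917393079/9851698675 ≈ 7.8075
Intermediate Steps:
M(-558)/((-455)²) + 371665/47587 = -558/((-455)²) + 371665/47587 = -558/207025 + 371665*(1/47587) = -558*1/207025 + 371665/47587 = -558/207025 + 371665/47587 = 76917393079/9851698675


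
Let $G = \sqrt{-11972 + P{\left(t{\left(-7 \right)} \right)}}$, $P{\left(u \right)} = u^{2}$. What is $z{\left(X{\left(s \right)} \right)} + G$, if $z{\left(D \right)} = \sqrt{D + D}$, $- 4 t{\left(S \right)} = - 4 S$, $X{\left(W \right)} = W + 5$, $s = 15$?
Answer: $2 \sqrt{10} + i \sqrt{11923} \approx 6.3246 + 109.19 i$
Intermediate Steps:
$X{\left(W \right)} = 5 + W$
$t{\left(S \right)} = S$ ($t{\left(S \right)} = - \frac{\left(-4\right) S}{4} = S$)
$z{\left(D \right)} = \sqrt{2} \sqrt{D}$ ($z{\left(D \right)} = \sqrt{2 D} = \sqrt{2} \sqrt{D}$)
$G = i \sqrt{11923}$ ($G = \sqrt{-11972 + \left(-7\right)^{2}} = \sqrt{-11972 + 49} = \sqrt{-11923} = i \sqrt{11923} \approx 109.19 i$)
$z{\left(X{\left(s \right)} \right)} + G = \sqrt{2} \sqrt{5 + 15} + i \sqrt{11923} = \sqrt{2} \sqrt{20} + i \sqrt{11923} = \sqrt{2} \cdot 2 \sqrt{5} + i \sqrt{11923} = 2 \sqrt{10} + i \sqrt{11923}$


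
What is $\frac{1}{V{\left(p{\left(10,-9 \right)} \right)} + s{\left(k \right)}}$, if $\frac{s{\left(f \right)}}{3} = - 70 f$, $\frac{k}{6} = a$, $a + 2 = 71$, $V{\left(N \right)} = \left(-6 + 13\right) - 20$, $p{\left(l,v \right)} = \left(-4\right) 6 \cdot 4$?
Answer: $- \frac{1}{86953} \approx -1.15 \cdot 10^{-5}$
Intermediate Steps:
$p{\left(l,v \right)} = -96$ ($p{\left(l,v \right)} = \left(-24\right) 4 = -96$)
$V{\left(N \right)} = -13$ ($V{\left(N \right)} = 7 - 20 = -13$)
$a = 69$ ($a = -2 + 71 = 69$)
$k = 414$ ($k = 6 \cdot 69 = 414$)
$s{\left(f \right)} = - 210 f$ ($s{\left(f \right)} = 3 \left(- 70 f\right) = - 210 f$)
$\frac{1}{V{\left(p{\left(10,-9 \right)} \right)} + s{\left(k \right)}} = \frac{1}{-13 - 86940} = \frac{1}{-86953} = - \frac{1}{86953}$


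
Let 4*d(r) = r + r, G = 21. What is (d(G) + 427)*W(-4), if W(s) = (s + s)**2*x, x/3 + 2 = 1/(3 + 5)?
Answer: -157500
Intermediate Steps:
x = -45/8 (x = -6 + 3/(3 + 5) = -6 + 3/8 = -45/8 ≈ -5.6250)
W(s) = -45*s**2/2 (W(s) = (s + s)**2*(-45/8) = (2*s)**2*(-45/8) = (4*s**2)*(-45/8) = -45*s**2/2)
d(r) = r/2 (d(r) = (r + r)/4 = (2*r)/4 = r/2)
(d(G) + 427)*W(-4) = ((1/2)*21 + 427)*(-45/2*(-4)**2) = (21/2 + 427)*(-45/2*16) = (875/2)*(-360) = -157500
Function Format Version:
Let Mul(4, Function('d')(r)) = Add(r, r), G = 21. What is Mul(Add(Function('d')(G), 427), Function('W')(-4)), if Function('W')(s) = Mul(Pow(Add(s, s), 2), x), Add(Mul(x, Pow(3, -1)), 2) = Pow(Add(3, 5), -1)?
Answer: -157500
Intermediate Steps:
x = Rational(-45, 8) (x = Add(-6, Mul(3, Pow(Add(3, 5), -1))) = Add(-6, Mul(3, Pow(8, -1))) = Add(-6, Mul(3, Rational(1, 8))) = Add(-6, Rational(3, 8)) = Rational(-45, 8) ≈ -5.6250)
Function('W')(s) = Mul(Rational(-45, 2), Pow(s, 2)) (Function('W')(s) = Mul(Pow(Add(s, s), 2), Rational(-45, 8)) = Mul(Pow(Mul(2, s), 2), Rational(-45, 8)) = Mul(Mul(4, Pow(s, 2)), Rational(-45, 8)) = Mul(Rational(-45, 2), Pow(s, 2)))
Function('d')(r) = Mul(Rational(1, 2), r) (Function('d')(r) = Mul(Rational(1, 4), Add(r, r)) = Mul(Rational(1, 4), Mul(2, r)) = Mul(Rational(1, 2), r))
Mul(Add(Function('d')(G), 427), Function('W')(-4)) = Mul(Add(Mul(Rational(1, 2), 21), 427), Mul(Rational(-45, 2), Pow(-4, 2))) = Mul(Add(Rational(21, 2), 427), Mul(Rational(-45, 2), 16)) = Mul(Rational(875, 2), -360) = -157500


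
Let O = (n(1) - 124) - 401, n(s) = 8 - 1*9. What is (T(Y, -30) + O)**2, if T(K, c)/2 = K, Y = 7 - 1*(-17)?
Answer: 228484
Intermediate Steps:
n(s) = -1 (n(s) = 8 - 9 = -1)
Y = 24 (Y = 7 + 17 = 24)
O = -526 (O = (-1 - 124) - 401 = -125 - 401 = -526)
T(K, c) = 2*K
(T(Y, -30) + O)**2 = (2*24 - 526)**2 = (48 - 526)**2 = (-478)**2 = 228484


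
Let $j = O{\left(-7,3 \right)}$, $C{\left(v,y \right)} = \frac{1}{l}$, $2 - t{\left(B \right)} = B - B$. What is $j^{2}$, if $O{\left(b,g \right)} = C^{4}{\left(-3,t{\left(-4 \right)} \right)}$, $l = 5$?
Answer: $\frac{1}{390625} \approx 2.56 \cdot 10^{-6}$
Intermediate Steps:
$t{\left(B \right)} = 2$ ($t{\left(B \right)} = 2 - \left(B - B\right) = 2 - 0 = 2 + 0 = 2$)
$C{\left(v,y \right)} = \frac{1}{5}$
$O{\left(b,g \right)} = \frac{1}{625}$ ($O{\left(b,g \right)} = \left(\frac{1}{5}\right)^{4} = \frac{1}{625}$)
$j = \frac{1}{625} \approx 0.0016$
$j^{2} = \left(\frac{1}{625}\right)^{2} = \frac{1}{390625}$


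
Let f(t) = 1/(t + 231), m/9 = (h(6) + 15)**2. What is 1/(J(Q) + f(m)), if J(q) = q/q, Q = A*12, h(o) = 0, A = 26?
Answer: 2256/2257 ≈ 0.99956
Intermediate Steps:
m = 2025 (m = 9*(0 + 15)**2 = 9*15**2 = 9*225 = 2025)
f(t) = 1/(231 + t)
Q = 312 (Q = 26*12 = 312)
J(q) = 1
1/(J(Q) + f(m)) = 1/(1 + 1/(231 + 2025)) = 1/(1 + 1/2256) = 1/(2257/2256) = 2256/2257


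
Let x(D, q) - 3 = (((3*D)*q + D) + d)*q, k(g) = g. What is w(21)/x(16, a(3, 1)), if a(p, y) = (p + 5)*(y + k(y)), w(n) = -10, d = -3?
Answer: -10/12499 ≈ -0.00080006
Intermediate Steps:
a(p, y) = 2*y*(5 + p) (a(p, y) = (p + 5)*(y + y) = (5 + p)*(2*y) = 2*y*(5 + p))
x(D, q) = 3 + q*(-3 + D + 3*D*q) (x(D, q) = 3 + (((3*D)*q + D) - 3)*q = 3 + ((3*D*q + D) - 3)*q = 3 + ((D + 3*D*q) - 3)*q = 3 + (-3 + D + 3*D*q)*q = 3 + q*(-3 + D + 3*D*q))
w(21)/x(16, a(3, 1)) = -10/(3 - 6*(5 + 3) + 16*(2*1*(5 + 3)) + 3*16*(2*1*(5 + 3))²) = -10/(3 - 6*8 + 16*(2*1*8) + 3*16*(2*1*8)²) = -10/(3 - 3*16 + 16*16 + 3*16*16²) = -10/(3 - 48 + 256 + 3*16*256) = -10/(3 - 48 + 256 + 12288) = -10/12499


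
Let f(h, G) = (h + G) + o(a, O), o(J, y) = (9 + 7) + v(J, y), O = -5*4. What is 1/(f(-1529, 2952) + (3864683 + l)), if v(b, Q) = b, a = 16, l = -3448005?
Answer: 1/418133 ≈ 2.3916e-6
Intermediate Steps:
O = -20
o(J, y) = 16 + J (o(J, y) = (9 + 7) + J = 16 + J)
f(h, G) = 32 + G + h (f(h, G) = (h + G) + (16 + 16) = (G + h) + 32 = 32 + G + h)
1/(f(-1529, 2952) + (3864683 + l)) = 1/((32 + 2952 - 1529) + (3864683 - 3448005)) = 1/(1455 + 416678) = 1/418133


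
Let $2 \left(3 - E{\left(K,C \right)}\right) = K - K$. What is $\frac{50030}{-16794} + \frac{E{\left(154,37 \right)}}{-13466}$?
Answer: $- \frac{336877181}{113074002} \approx -2.9793$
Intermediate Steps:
$E{\left(K,C \right)} = 3$ ($E{\left(K,C \right)} = 3 - \frac{K - K}{2} = 3 - 0 = 3 + 0 = 3$)
$\frac{50030}{-16794} + \frac{E{\left(154,37 \right)}}{-13466} = \frac{50030}{-16794} + \frac{3}{-13466} = 50030 \left(- \frac{1}{16794}\right) + 3 \left(- \frac{1}{13466}\right) = - \frac{25015}{8397} - \frac{3}{13466} = - \frac{336877181}{113074002}$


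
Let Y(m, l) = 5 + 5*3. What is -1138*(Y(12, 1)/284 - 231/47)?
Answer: 18396908/3337 ≈ 5513.0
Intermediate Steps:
Y(m, l) = 20 (Y(m, l) = 5 + 15 = 20)
-1138*(Y(12, 1)/284 - 231/47) = -1138*(20/284 - 231/47) = -1138*(20*(1/284) - 231*1/47) = -1138*(5/71 - 231/47) = -1138*(-16166/3337) = 18396908/3337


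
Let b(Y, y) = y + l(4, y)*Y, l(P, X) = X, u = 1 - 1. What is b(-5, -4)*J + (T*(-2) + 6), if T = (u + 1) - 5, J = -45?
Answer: -706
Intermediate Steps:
u = 0
T = -4 (T = (0 + 1) - 5 = 1 - 5 = -4)
b(Y, y) = y + Y*y (b(Y, y) = y + y*Y = y + Y*y)
b(-5, -4)*J + (T*(-2) + 6) = -4*(1 - 5)*(-45) + (-4*(-2) + 6) = -4*(-4)*(-45) + (8 + 6) = 16*(-45) + 14 = -720 + 14 = -706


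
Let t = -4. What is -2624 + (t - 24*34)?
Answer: -3444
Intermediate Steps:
-2624 + (t - 24*34) = -2624 + (-4 - 24*34) = -2624 + (-4 - 816) = -2624 - 820 = -3444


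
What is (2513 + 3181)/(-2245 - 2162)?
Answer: -146/113 ≈ -1.2920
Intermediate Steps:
(2513 + 3181)/(-2245 - 2162) = 5694/(-4407) = 5694*(-1/4407) = -146/113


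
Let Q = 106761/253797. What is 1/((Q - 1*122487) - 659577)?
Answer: -84599/66161796749 ≈ -1.2787e-6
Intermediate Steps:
Q = 35587/84599 (Q = 106761*(1/253797) = 35587/84599 ≈ 0.42066)
1/((Q - 1*122487) - 659577) = 1/((35587/84599 - 1*122487) - 659577) = 1/((35587/84599 - 122487) - 659577) = 1/(-10362242126/84599 - 659577) = 1/(-66161796749/84599) = -84599/66161796749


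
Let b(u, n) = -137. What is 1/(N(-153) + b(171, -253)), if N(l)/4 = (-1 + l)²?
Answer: 1/94727 ≈ 1.0557e-5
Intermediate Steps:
N(l) = 4*(-1 + l)²
1/(N(-153) + b(171, -253)) = 1/(4*(-1 - 153)² - 137) = 1/(4*(-154)² - 137) = 1/(4*23716 - 137) = 1/(94864 - 137) = 1/94727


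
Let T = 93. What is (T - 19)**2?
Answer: 5476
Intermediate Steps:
(T - 19)**2 = (93 - 19)**2 = 74**2 = 5476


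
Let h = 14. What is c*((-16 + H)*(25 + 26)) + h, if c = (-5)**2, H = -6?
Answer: -28036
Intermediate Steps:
c = 25
c*((-16 + H)*(25 + 26)) + h = 25*((-16 - 6)*(25 + 26)) + 14 = 25*(-22*51) + 14 = 25*(-1122) + 14 = -28050 + 14 = -28036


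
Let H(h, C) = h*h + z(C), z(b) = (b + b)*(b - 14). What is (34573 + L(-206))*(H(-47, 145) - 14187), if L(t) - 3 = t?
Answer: 894032440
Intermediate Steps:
L(t) = 3 + t
z(b) = 2*b*(-14 + b) (z(b) = (2*b)*(-14 + b) = 2*b*(-14 + b))
H(h, C) = h² + 2*C*(-14 + C) (H(h, C) = h*h + 2*C*(-14 + C) = h² + 2*C*(-14 + C))
(34573 + L(-206))*(H(-47, 145) - 14187) = (34573 + (3 - 206))*(((-47)² + 2*145*(-14 + 145)) - 14187) = (34573 - 203)*((2209 + 2*145*131) - 14187) = 34370*((2209 + 37990) - 14187) = 34370*(40199 - 14187) = 34370*26012 = 894032440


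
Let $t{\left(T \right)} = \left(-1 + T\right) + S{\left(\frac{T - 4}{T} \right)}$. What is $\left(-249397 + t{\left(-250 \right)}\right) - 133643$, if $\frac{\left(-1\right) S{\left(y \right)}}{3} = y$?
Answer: $- \frac{47911756}{125} \approx -3.8329 \cdot 10^{5}$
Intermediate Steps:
$S{\left(y \right)} = - 3 y$
$t{\left(T \right)} = -1 + T - \frac{3 \left(-4 + T\right)}{T}$ ($t{\left(T \right)} = \left(-1 + T\right) - 3 \frac{T - 4}{T} = \left(-1 + T\right) - 3 \frac{-4 + T}{T} = \left(-1 + T\right) - \frac{3 \left(-4 + T\right)}{T} = -1 + T - \frac{3 \left(-4 + T\right)}{T}$)
$\left(-249397 + t{\left(-250 \right)}\right) - 133643 = \left(-249397 - \left(254 + \frac{6}{125}\right)\right) - 133643 = \left(-249397 - \frac{31756}{125}\right) - 133643 = - \frac{31206381}{125} - 133643 = - \frac{47911756}{125}$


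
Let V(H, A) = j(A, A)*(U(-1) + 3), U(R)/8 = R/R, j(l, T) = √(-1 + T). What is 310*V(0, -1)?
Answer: 3410*I*√2 ≈ 4822.5*I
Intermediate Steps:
U(R) = 8 (U(R) = 8*(R/R) = 8*1 = 8)
V(H, A) = 11*√(-1 + A) (V(H, A) = √(-1 + A)*(8 + 3) = √(-1 + A)*11 = 11*√(-1 + A))
310*V(0, -1) = 310*(11*√(-1 - 1)) = 310*(11*√(-2)) = 310*(11*(I*√2)) = 310*(11*I*√2) = 3410*I*√2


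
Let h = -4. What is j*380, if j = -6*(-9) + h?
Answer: 19000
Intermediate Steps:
j = 50 (j = -6*(-9) - 4 = 54 - 4 = 50)
j*380 = 50*380 = 19000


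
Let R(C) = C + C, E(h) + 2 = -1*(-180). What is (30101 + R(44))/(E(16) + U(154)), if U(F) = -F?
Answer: 10063/8 ≈ 1257.9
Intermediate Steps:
E(h) = 178 (E(h) = -2 - 1*(-180) = -2 + 180 = 178)
R(C) = 2*C
(30101 + R(44))/(E(16) + U(154)) = (30101 + 2*44)/(178 - 1*154) = (30101 + 88)/(178 - 154) = 30189/24 = 30189*(1/24) = 10063/8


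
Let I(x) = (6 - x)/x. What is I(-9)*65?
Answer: -325/3 ≈ -108.33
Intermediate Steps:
I(x) = (6 - x)/x
I(-9)*65 = ((6 - 1*(-9))/(-9))*65 = -(6 + 9)/9*65 = -⅑*15*65 = -5/3*65 = -325/3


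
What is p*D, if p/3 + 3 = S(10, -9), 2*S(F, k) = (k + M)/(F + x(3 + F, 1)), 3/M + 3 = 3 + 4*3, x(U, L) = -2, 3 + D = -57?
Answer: 10215/16 ≈ 638.44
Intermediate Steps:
D = -60 (D = -3 - 57 = -60)
M = ¼ (M = 3/(-3 + (3 + 4*3)) = 3/(-3 + (3 + 12)) = 3/(-3 + 15) = 3/12 = 3*(1/12) = ¼ ≈ 0.25000)
S(F, k) = (¼ + k)/(2*(-2 + F)) (S(F, k) = ((k + ¼)/(F - 2))/2 = ((¼ + k)/(-2 + F))/2 = (¼ + k)/(2*(-2 + F)))
p = -681/64 (p = -9 + 3*((1 + 4*(-9))/(8*(-2 + 10))) = -9 + 3*((⅛)*(1 - 36)/8) = -9 + 3*((⅛)*(⅛)*(-35)) = -9 + 3*(-35/64) = -9 - 105/64 = -681/64 ≈ -10.641)
p*D = -681/64*(-60) = 10215/16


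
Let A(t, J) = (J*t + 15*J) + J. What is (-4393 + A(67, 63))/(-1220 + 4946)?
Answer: 418/1863 ≈ 0.22437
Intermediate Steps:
A(t, J) = 16*J + J*t (A(t, J) = (15*J + J*t) + J = 16*J + J*t)
(-4393 + A(67, 63))/(-1220 + 4946) = (-4393 + 63*(16 + 67))/(-1220 + 4946) = (-4393 + 63*83)/3726 = (-4393 + 5229)*(1/3726) = 836*(1/3726) = 418/1863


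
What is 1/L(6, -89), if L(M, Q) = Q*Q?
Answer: 1/7921 ≈ 0.00012625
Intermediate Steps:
L(M, Q) = Q**2
1/L(6, -89) = 1/((-89)**2) = 1/7921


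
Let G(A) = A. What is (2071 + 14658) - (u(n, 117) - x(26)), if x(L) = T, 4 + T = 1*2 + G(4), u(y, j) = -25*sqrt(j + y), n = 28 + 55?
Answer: 16731 + 250*sqrt(2) ≈ 17085.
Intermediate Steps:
n = 83
T = 2 (T = -4 + (1*2 + 4) = -4 + (2 + 4) = -4 + 6 = 2)
x(L) = 2
(2071 + 14658) - (u(n, 117) - x(26)) = (2071 + 14658) - (-25*sqrt(117 + 83) - 1*2) = 16729 - (-250*sqrt(2) - 2) = 16729 - (-2 - 250*sqrt(2)) = 16729 + (2 + 250*sqrt(2)) = 16731 + 250*sqrt(2)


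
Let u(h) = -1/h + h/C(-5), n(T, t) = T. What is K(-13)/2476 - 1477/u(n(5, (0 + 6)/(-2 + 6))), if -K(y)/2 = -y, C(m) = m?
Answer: 2285638/1857 ≈ 1230.8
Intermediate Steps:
K(y) = 2*y (K(y) = -(-2)*y = 2*y)
u(h) = -1/h - h/5 (u(h) = -1/h + h/(-5) = -1/h + h*(-1/5) = -1/h - h/5)
K(-13)/2476 - 1477/u(n(5, (0 + 6)/(-2 + 6))) = (2*(-13))/2476 - 1477/(-1/5 - 1/5*5) = -26*1/2476 - 1477/(-1*1/5 - 1) = -13/1238 - 1477/(-1/5 - 1) = -13/1238 - 1477/(-6/5) = -13/1238 - 1477*(-5/6) = -13/1238 + 7385/6 = 2285638/1857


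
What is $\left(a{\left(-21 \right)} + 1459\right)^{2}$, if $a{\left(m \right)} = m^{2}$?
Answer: $3610000$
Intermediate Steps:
$\left(a{\left(-21 \right)} + 1459\right)^{2} = \left(\left(-21\right)^{2} + 1459\right)^{2} = \left(441 + 1459\right)^{2} = 1900^{2} = 3610000$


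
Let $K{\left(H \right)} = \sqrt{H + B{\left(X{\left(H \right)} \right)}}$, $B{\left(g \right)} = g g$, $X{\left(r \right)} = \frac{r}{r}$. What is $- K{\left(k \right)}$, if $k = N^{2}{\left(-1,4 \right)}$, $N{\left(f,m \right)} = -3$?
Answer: $- \sqrt{10} \approx -3.1623$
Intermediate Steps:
$X{\left(r \right)} = 1$
$B{\left(g \right)} = g^{2}$
$k = 9$ ($k = \left(-3\right)^{2} = 9$)
$K{\left(H \right)} = \sqrt{1 + H}$ ($K{\left(H \right)} = \sqrt{H + 1^{2}} = \sqrt{H + 1} = \sqrt{1 + H}$)
$- K{\left(k \right)} = - \sqrt{1 + 9} = - \sqrt{10}$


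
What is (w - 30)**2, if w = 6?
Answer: 576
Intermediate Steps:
(w - 30)**2 = (6 - 30)**2 = (-24)**2 = 576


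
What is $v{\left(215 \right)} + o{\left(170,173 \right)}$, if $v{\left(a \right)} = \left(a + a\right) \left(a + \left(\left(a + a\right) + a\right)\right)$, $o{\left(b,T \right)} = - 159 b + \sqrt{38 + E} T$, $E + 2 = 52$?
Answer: $342770 + 346 \sqrt{22} \approx 3.4439 \cdot 10^{5}$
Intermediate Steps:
$E = 50$ ($E = -2 + 52 = 50$)
$o{\left(b,T \right)} = - 159 b + 2 T \sqrt{22}$ ($o{\left(b,T \right)} = - 159 b + \sqrt{38 + 50} T = - 159 b + \sqrt{88} T = - 159 b + 2 \sqrt{22} T = - 159 b + 2 T \sqrt{22}$)
$v{\left(a \right)} = 8 a^{2}$ ($v{\left(a \right)} = 2 a \left(a + \left(2 a + a\right)\right) = 2 a \left(a + 3 a\right) = 2 a 4 a = 8 a^{2}$)
$v{\left(215 \right)} + o{\left(170,173 \right)} = 8 \cdot 215^{2} + \left(\left(-159\right) 170 + 2 \cdot 173 \sqrt{22}\right) = 8 \cdot 46225 - \left(27030 - 346 \sqrt{22}\right) = 369800 - \left(27030 - 346 \sqrt{22}\right) = 342770 + 346 \sqrt{22}$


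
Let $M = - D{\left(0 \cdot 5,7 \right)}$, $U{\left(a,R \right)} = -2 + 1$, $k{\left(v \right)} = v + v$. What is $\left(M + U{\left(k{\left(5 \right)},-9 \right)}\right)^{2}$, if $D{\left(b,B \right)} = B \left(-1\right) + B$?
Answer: $1$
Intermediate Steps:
$k{\left(v \right)} = 2 v$
$U{\left(a,R \right)} = -1$
$D{\left(b,B \right)} = 0$ ($D{\left(b,B \right)} = - B + B = 0$)
$M = 0$ ($M = \left(-1\right) 0 = 0$)
$\left(M + U{\left(k{\left(5 \right)},-9 \right)}\right)^{2} = \left(0 - 1\right)^{2} = \left(-1\right)^{2} = 1$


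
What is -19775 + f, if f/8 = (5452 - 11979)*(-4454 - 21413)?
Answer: 1350651497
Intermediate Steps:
f = 1350671272 (f = 8*((5452 - 11979)*(-4454 - 21413)) = 8*(-6527*(-25867)) = 8*168833909 = 1350671272)
-19775 + f = -19775 + 1350671272 = 1350651497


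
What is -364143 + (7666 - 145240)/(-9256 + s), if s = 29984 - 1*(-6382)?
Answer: -4936027152/13555 ≈ -3.6415e+5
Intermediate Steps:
s = 36366 (s = 29984 + 6382 = 36366)
-364143 + (7666 - 145240)/(-9256 + s) = -364143 + (7666 - 145240)/(-9256 + 36366) = -364143 - 137574/27110 = -364143 - 137574*1/27110 = -364143 - 68787/13555 = -4936027152/13555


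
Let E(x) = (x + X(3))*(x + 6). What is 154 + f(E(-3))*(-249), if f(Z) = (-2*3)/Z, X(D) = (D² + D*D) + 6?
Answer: 1244/7 ≈ 177.71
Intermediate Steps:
X(D) = 6 + 2*D² (X(D) = (D² + D²) + 6 = 2*D² + 6 = 6 + 2*D²)
E(x) = (6 + x)*(24 + x) (E(x) = (x + (6 + 2*3²))*(x + 6) = (x + (6 + 2*9))*(6 + x) = (x + (6 + 18))*(6 + x) = (x + 24)*(6 + x) = (24 + x)*(6 + x) = (6 + x)*(24 + x))
f(Z) = -6/Z
154 + f(E(-3))*(-249) = 154 - 6/(144 + (-3)² + 30*(-3))*(-249) = 154 - 6/(144 + 9 - 90)*(-249) = 154 - 6/63*(-249) = 154 - 6*1/63*(-249) = 154 - 2/21*(-249) = 154 + 166/7 = 1244/7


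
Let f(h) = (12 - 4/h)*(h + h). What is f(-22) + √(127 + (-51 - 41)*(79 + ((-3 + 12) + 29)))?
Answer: -536 + I*√10637 ≈ -536.0 + 103.14*I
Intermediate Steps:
f(h) = 2*h*(12 - 4/h) (f(h) = (12 - 4/h)*(2*h) = 2*h*(12 - 4/h))
f(-22) + √(127 + (-51 - 41)*(79 + ((-3 + 12) + 29))) = (-8 + 24*(-22)) + √(127 + (-51 - 41)*(79 + ((-3 + 12) + 29))) = (-8 - 528) + √(127 - 92*(79 + (9 + 29))) = -536 + √(127 - 92*(79 + 38)) = -536 + √(127 - 92*117) = -536 + √(127 - 10764) = -536 + √(-10637) = -536 + I*√10637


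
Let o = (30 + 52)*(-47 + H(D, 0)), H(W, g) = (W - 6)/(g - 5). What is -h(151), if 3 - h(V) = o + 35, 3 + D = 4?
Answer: -3740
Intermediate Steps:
D = 1 (D = -3 + 4 = 1)
H(W, g) = (-6 + W)/(-5 + g)
o = -3772 (o = (30 + 52)*(-47 + (-6 + 1)/(-5 + 0)) = 82*(-47 - 5/(-5)) = 82*(-47 - ⅕*(-5)) = 82*(-47 + 1) = 82*(-46) = -3772)
h(V) = 3740 (h(V) = 3 - (-3772 + 35) = 3 - 1*(-3737) = 3 + 3737 = 3740)
-h(151) = -1*3740 = -3740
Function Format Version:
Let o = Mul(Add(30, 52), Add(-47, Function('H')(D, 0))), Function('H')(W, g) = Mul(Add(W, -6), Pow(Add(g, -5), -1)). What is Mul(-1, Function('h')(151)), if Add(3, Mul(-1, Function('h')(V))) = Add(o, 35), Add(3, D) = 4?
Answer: -3740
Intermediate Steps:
D = 1 (D = Add(-3, 4) = 1)
Function('H')(W, g) = Mul(Pow(Add(-5, g), -1), Add(-6, W)) (Function('H')(W, g) = Mul(Add(-6, W), Pow(Add(-5, g), -1)) = Mul(Pow(Add(-5, g), -1), Add(-6, W)))
o = -3772 (o = Mul(Add(30, 52), Add(-47, Mul(Pow(Add(-5, 0), -1), Add(-6, 1)))) = Mul(82, Add(-47, Mul(Pow(-5, -1), -5))) = Mul(82, Add(-47, Mul(Rational(-1, 5), -5))) = Mul(82, Add(-47, 1)) = Mul(82, -46) = -3772)
Function('h')(V) = 3740 (Function('h')(V) = Add(3, Mul(-1, Add(-3772, 35))) = Add(3, Mul(-1, -3737)) = Add(3, 3737) = 3740)
Mul(-1, Function('h')(151)) = Mul(-1, 3740) = -3740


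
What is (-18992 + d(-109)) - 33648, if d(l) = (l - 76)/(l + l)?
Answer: -11475335/218 ≈ -52639.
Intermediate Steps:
d(l) = (-76 + l)/(2*l) (d(l) = (-76 + l)/((2*l)) = (-76 + l)*(1/(2*l)) = (-76 + l)/(2*l))
(-18992 + d(-109)) - 33648 = (-18992 + (½)*(-76 - 109)/(-109)) - 33648 = (-18992 + (½)*(-1/109)*(-185)) - 33648 = (-18992 + 185/218) - 33648 = -4140071/218 - 33648 = -11475335/218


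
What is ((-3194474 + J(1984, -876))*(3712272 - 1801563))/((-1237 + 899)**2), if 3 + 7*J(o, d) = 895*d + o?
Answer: -44220220510113/799708 ≈ -5.5295e+7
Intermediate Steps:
J(o, d) = -3/7 + o/7 + 895*d/7 (J(o, d) = -3/7 + (895*d + o)/7 = -3/7 + (o + 895*d)/7 = -3/7 + (o/7 + 895*d/7) = -3/7 + o/7 + 895*d/7)
((-3194474 + J(1984, -876))*(3712272 - 1801563))/((-1237 + 899)**2) = ((-3194474 + (-3/7 + (1/7)*1984 + (895/7)*(-876)))*(3712272 - 1801563))/((-1237 + 899)**2) = ((-3194474 + (-3/7 + 1984/7 - 784020/7))*1910709)/((-338)**2) = ((-3194474 - 782039/7)*1910709)/114244 = -23143357/7*1910709*(1/114244) = -44220220510113/7*1/114244 = -44220220510113/799708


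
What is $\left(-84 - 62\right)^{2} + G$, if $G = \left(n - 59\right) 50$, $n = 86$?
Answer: $22666$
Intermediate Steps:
$G = 1350$ ($G = \left(86 - 59\right) 50 = 27 \cdot 50 = 1350$)
$\left(-84 - 62\right)^{2} + G = \left(-84 - 62\right)^{2} + 1350 = \left(-146\right)^{2} + 1350 = 21316 + 1350 = 22666$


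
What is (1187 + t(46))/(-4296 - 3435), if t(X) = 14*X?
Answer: -1831/7731 ≈ -0.23684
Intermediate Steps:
(1187 + t(46))/(-4296 - 3435) = (1187 + 14*46)/(-4296 - 3435) = (1187 + 644)/(-7731) = 1831*(-1/7731) = -1831/7731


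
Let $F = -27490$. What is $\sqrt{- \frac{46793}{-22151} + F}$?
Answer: $\frac{i \sqrt{13487393847747}}{22151} \approx 165.79 i$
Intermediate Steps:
$\sqrt{- \frac{46793}{-22151} + F} = \sqrt{- \frac{46793}{-22151} - 27490} = \sqrt{\left(-46793\right) \left(- \frac{1}{22151}\right) - 27490} = \sqrt{\frac{46793}{22151} - 27490} = \sqrt{- \frac{608884197}{22151}} = \frac{i \sqrt{13487393847747}}{22151}$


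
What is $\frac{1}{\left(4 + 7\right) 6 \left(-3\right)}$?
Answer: $- \frac{1}{198} \approx -0.0050505$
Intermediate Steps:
$\frac{1}{\left(4 + 7\right) 6 \left(-3\right)} = \frac{1}{11 \left(-18\right)} = \frac{1}{-198} = - \frac{1}{198}$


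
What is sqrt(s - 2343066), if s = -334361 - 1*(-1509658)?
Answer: I*sqrt(1167769) ≈ 1080.6*I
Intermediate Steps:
s = 1175297 (s = -334361 + 1509658 = 1175297)
sqrt(s - 2343066) = sqrt(1175297 - 2343066) = sqrt(-1167769) = I*sqrt(1167769)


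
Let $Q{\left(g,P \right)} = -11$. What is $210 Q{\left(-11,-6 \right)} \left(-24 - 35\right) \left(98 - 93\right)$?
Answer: $681450$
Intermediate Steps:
$210 Q{\left(-11,-6 \right)} \left(-24 - 35\right) \left(98 - 93\right) = 210 \left(-11\right) \left(-24 - 35\right) \left(98 - 93\right) = - 2310 \left(\left(-59\right) 5\right) = \left(-2310\right) \left(-295\right) = 681450$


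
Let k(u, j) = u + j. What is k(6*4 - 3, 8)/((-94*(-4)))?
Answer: 29/376 ≈ 0.077128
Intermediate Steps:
k(u, j) = j + u
k(6*4 - 3, 8)/((-94*(-4))) = (8 + (6*4 - 3))/((-94*(-4))) = (8 + (24 - 3))/376 = (8 + 21)*(1/376) = 29*(1/376) = 29/376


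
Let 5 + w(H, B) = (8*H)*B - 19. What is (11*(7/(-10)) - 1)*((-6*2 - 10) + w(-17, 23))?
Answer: 138069/5 ≈ 27614.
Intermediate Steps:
w(H, B) = -24 + 8*B*H (w(H, B) = -5 + ((8*H)*B - 19) = -5 + (8*B*H - 19) = -5 + (-19 + 8*B*H) = -24 + 8*B*H)
(11*(7/(-10)) - 1)*((-6*2 - 10) + w(-17, 23)) = (11*(7/(-10)) - 1)*((-6*2 - 10) + (-24 + 8*23*(-17))) = (11*(7*(-⅒)) - 1)*((-12 - 10) + (-24 - 3128)) = (11*(-7/10) - 1)*(-22 - 3152) = (-77/10 - 1)*(-3174) = -87/10*(-3174) = 138069/5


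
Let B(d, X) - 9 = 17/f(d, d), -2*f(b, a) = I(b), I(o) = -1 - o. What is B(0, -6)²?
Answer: 1849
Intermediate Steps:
f(b, a) = ½ + b/2 (f(b, a) = -(-1 - b)/2 = ½ + b/2)
B(d, X) = 9 + 17/(½ + d/2)
B(0, -6)² = ((43 + 9*0)/(1 + 0))² = ((43 + 0)/1)² = (1*43)² = 43² = 1849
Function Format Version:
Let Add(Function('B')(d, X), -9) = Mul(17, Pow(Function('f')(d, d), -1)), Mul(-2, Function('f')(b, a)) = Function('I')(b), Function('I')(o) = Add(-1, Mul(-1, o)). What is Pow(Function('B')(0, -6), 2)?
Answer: 1849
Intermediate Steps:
Function('f')(b, a) = Add(Rational(1, 2), Mul(Rational(1, 2), b)) (Function('f')(b, a) = Mul(Rational(-1, 2), Add(-1, Mul(-1, b))) = Add(Rational(1, 2), Mul(Rational(1, 2), b)))
Function('B')(d, X) = Add(9, Mul(17, Pow(Add(Rational(1, 2), Mul(Rational(1, 2), d)), -1)))
Pow(Function('B')(0, -6), 2) = Pow(Mul(Pow(Add(1, 0), -1), Add(43, Mul(9, 0))), 2) = Pow(Mul(Pow(1, -1), Add(43, 0)), 2) = Pow(Mul(1, 43), 2) = Pow(43, 2) = 1849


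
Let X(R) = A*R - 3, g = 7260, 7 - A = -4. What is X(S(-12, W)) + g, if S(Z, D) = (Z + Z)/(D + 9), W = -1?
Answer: 7224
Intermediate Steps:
A = 11 (A = 7 - 1*(-4) = 7 + 4 = 11)
S(Z, D) = 2*Z/(9 + D) (S(Z, D) = (2*Z)/(9 + D) = 2*Z/(9 + D))
X(R) = -3 + 11*R (X(R) = 11*R - 3 = -3 + 11*R)
X(S(-12, W)) + g = (-3 + 11*(2*(-12)/(9 - 1))) + 7260 = (-3 + 11*(2*(-12)/8)) + 7260 = (-3 + 11*(2*(-12)*(⅛))) + 7260 = (-3 + 11*(-3)) + 7260 = (-3 - 33) + 7260 = -36 + 7260 = 7224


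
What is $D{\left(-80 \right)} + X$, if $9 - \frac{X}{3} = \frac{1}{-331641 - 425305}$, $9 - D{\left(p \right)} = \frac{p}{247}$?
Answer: $\frac{6791320253}{186965662} \approx 36.324$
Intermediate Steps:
$D{\left(p \right)} = 9 - \frac{p}{247}$
$X = \frac{20437545}{756946}$ ($X = 27 - \frac{3}{-331641 - 425305} = 27 - \frac{3}{-756946} = 27 - - \frac{3}{756946} = 27 + \frac{3}{756946} = \frac{20437545}{756946} \approx 27.0$)
$D{\left(-80 \right)} + X = \left(9 - - \frac{80}{247}\right) + \frac{20437545}{756946} = \left(9 + \frac{80}{247}\right) + \frac{20437545}{756946} = \frac{2303}{247} + \frac{20437545}{756946} = \frac{6791320253}{186965662}$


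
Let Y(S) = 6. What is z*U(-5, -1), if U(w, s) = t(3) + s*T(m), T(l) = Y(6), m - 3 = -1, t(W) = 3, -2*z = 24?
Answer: 36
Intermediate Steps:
z = -12 (z = -1/2*24 = -12)
m = 2 (m = 3 - 1 = 2)
T(l) = 6
U(w, s) = 3 + 6*s (U(w, s) = 3 + s*6 = 3 + 6*s)
z*U(-5, -1) = -12*(3 + 6*(-1)) = -12*(3 - 6) = -12*(-3) = 36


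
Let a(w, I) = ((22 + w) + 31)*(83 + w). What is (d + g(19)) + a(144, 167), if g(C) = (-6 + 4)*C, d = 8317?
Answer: 52998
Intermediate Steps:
a(w, I) = (53 + w)*(83 + w)
g(C) = -2*C
(d + g(19)) + a(144, 167) = (8317 - 2*19) + (4399 + 144² + 136*144) = (8317 - 38) + (4399 + 20736 + 19584) = 8279 + 44719 = 52998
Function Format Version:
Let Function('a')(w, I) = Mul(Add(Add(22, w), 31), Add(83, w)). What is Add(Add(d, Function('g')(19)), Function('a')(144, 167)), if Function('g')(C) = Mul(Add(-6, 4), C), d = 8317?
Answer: 52998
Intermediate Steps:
Function('a')(w, I) = Mul(Add(53, w), Add(83, w))
Function('g')(C) = Mul(-2, C)
Add(Add(d, Function('g')(19)), Function('a')(144, 167)) = Add(Add(8317, Mul(-2, 19)), Add(4399, Pow(144, 2), Mul(136, 144))) = Add(Add(8317, -38), Add(4399, 20736, 19584)) = Add(8279, 44719) = 52998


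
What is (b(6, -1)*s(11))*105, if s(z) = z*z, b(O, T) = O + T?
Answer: 63525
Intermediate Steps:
s(z) = z²
(b(6, -1)*s(11))*105 = ((6 - 1)*11²)*105 = (5*121)*105 = 605*105 = 63525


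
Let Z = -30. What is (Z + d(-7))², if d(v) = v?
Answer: 1369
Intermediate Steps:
(Z + d(-7))² = (-30 - 7)² = (-37)² = 1369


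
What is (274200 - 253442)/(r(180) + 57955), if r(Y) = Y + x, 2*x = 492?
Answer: 20758/58381 ≈ 0.35556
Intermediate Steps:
x = 246 (x = (½)*492 = 246)
r(Y) = 246 + Y (r(Y) = Y + 246 = 246 + Y)
(274200 - 253442)/(r(180) + 57955) = (274200 - 253442)/((246 + 180) + 57955) = 20758/(426 + 57955) = 20758/58381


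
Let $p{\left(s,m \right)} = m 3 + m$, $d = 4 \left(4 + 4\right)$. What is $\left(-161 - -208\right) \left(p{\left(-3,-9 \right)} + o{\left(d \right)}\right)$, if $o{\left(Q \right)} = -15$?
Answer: $-2397$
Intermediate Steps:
$d = 32$ ($d = 4 \cdot 8 = 32$)
$p{\left(s,m \right)} = 4 m$ ($p{\left(s,m \right)} = 3 m + m = 4 m$)
$\left(-161 - -208\right) \left(p{\left(-3,-9 \right)} + o{\left(d \right)}\right) = \left(-161 - -208\right) \left(4 \left(-9\right) - 15\right) = \left(-161 + 208\right) \left(-36 - 15\right) = 47 \left(-51\right) = -2397$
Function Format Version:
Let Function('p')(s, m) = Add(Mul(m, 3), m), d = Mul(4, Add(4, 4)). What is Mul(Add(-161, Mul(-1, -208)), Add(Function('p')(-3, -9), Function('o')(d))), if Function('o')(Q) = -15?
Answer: -2397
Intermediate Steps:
d = 32 (d = Mul(4, 8) = 32)
Function('p')(s, m) = Mul(4, m) (Function('p')(s, m) = Add(Mul(3, m), m) = Mul(4, m))
Mul(Add(-161, Mul(-1, -208)), Add(Function('p')(-3, -9), Function('o')(d))) = Mul(Add(-161, Mul(-1, -208)), Add(Mul(4, -9), -15)) = Mul(Add(-161, 208), Add(-36, -15)) = Mul(47, -51) = -2397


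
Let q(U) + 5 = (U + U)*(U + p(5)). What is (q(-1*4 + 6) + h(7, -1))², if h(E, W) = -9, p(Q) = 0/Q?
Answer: 36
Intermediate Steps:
p(Q) = 0
q(U) = -5 + 2*U² (q(U) = -5 + (U + U)*(U + 0) = -5 + (2*U)*U = -5 + 2*U²)
(q(-1*4 + 6) + h(7, -1))² = ((-5 + 2*(-1*4 + 6)²) - 9)² = ((-5 + 2*(-4 + 6)²) - 9)² = ((-5 + 2*2²) - 9)² = ((-5 + 2*4) - 9)² = ((-5 + 8) - 9)² = (3 - 9)² = (-6)² = 36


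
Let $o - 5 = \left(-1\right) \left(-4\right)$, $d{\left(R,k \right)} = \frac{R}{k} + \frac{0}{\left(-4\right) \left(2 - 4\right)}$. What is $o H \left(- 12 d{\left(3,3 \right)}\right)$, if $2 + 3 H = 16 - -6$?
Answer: $-720$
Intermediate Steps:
$d{\left(R,k \right)} = \frac{R}{k}$ ($d{\left(R,k \right)} = \frac{R}{k} + \frac{0}{\left(-4\right) \left(-2\right)} = \frac{R}{k} + \frac{0}{8} = \frac{R}{k} + 0 \cdot \frac{1}{8} = \frac{R}{k} + 0 = \frac{R}{k}$)
$o = 9$ ($o = 5 - -4 = 5 + 4 = 9$)
$H = \frac{20}{3}$ ($H = - \frac{2}{3} + \frac{16 - -6}{3} = - \frac{2}{3} + \frac{16 + 6}{3} = - \frac{2}{3} + \frac{1}{3} \cdot 22 = - \frac{2}{3} + \frac{22}{3} = \frac{20}{3} \approx 6.6667$)
$o H \left(- 12 d{\left(3,3 \right)}\right) = 9 \cdot \frac{20}{3} \left(- 12 \cdot \frac{3}{3}\right) = 60 \left(- 12 \cdot 3 \cdot \frac{1}{3}\right) = 60 \left(\left(-12\right) 1\right) = 60 \left(-12\right) = -720$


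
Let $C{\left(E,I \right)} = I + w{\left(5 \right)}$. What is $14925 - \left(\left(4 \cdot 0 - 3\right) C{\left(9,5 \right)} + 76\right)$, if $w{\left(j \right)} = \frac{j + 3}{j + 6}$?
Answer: $\frac{163528}{11} \approx 14866.0$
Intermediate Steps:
$w{\left(j \right)} = \frac{3 + j}{6 + j}$
$C{\left(E,I \right)} = \frac{8}{11} + I$ ($C{\left(E,I \right)} = I + \frac{3 + 5}{6 + 5} = I + \frac{1}{11} \cdot 8 = I + \frac{8}{11} = \frac{8}{11} + I$)
$14925 - \left(\left(4 \cdot 0 - 3\right) C{\left(9,5 \right)} + 76\right) = 14925 - \left(\left(4 \cdot 0 - 3\right) \left(\frac{8}{11} + 5\right) + 76\right) = 14925 - \left(\left(0 - 3\right) \frac{63}{11} + 76\right) = 14925 - \left(\left(-3\right) \frac{63}{11} + 76\right) = 14925 - \left(- \frac{189}{11} + 76\right) = 14925 - \frac{647}{11} = \frac{163528}{11}$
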